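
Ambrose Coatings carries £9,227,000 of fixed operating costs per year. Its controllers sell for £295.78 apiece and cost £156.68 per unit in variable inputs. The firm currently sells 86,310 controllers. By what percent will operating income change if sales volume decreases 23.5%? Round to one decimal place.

-101.5%

Total contribution margin = 86,310 × £139.10 = £12,005,721.00.
Subtracting fixed costs: EBIT = £12,005,721.00 − £9,227,000 = £2,778,721.00.
So DOL = total CM / EBIT = £12,005,721.00 / £2,778,721.00 = 4.3206.
%ΔEBIT = DOL × %ΔSales = 4.3206 × -23.5% = -101.5%.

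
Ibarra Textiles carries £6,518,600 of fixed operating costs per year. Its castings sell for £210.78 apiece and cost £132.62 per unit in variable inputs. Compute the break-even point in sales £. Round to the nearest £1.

£17,579,203

CM per unit = £210.78 − £132.62 = £78.16; CM ratio = £78.16 / £210.78 = 0.3708.
Break-even revenue = fixed costs × price ÷ CM = £6,518,600 × £210.78 ÷ £78.16 = £17,579,203.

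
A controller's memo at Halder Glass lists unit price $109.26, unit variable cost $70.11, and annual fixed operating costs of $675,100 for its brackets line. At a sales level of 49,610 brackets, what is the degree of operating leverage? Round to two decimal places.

1.53

At 49,610 units, contribution = 49,610 × $39.15 = $1,942,231.50.
EBIT = $1,942,231.50 − $675,100 = $1,267,131.50.
So DOL = total CM / EBIT = $1,942,231.50 / $1,267,131.50 = 1.5328.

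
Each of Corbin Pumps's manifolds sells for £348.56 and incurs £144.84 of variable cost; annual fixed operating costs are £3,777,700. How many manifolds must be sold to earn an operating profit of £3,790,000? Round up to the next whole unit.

37,148 manifolds

Unit CM = price − variable cost = £348.56 − £144.84 = £203.72.
Need Q such that Q × £203.72 − £3,777,700 = £3,790,000, i.e. Q = £7,567,700 / £203.72 = 37,147.56 → 37,148.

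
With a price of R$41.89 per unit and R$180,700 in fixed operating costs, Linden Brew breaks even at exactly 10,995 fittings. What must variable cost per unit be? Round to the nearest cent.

R$25.46

At break-even, FC = Q × (P − VC), so P − VC = R$180,700 ÷ 10,995 = R$16.4347.
Hence VC = price − CM = R$41.89 − R$16.4347 = R$25.46.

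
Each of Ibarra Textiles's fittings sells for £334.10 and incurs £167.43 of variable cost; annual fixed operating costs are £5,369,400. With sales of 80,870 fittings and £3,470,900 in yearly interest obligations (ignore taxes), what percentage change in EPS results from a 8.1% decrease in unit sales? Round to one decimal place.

At 80,870 units, contribution = 80,870 × £166.67 = £13,478,602.90.
EBIT = £13,478,602.90 − £5,369,400 = £8,109,202.90.
After interest of £3,470,900.00, pre-tax earnings = £4,638,302.90.
Degree of combined leverage = contribution ÷ (EBIT − I) = £13,478,602.90 ÷ £4,638,302.90 = 2.9059.
%ΔEPS = DCL × %ΔSales = 2.9059 × -8.1% = -23.5%.

-23.5%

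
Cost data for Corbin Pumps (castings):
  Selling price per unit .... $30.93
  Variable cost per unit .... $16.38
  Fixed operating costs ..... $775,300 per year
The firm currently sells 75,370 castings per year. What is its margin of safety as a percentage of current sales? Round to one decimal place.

29.3%

Contribution margin per unit = $30.93 − $16.38 = $14.55. Break-even units = $775,300 ÷ $14.55 = 53,285.22; break-even revenue = 53,285.22 × $30.93 = $1,648,111.96.
Actual sales revenue = 75,370 × $30.93 = $2,331,194.10.
Margin of safety = ($2,331,194.10 − $1,648,111.96) ÷ $2,331,194.10 = 29.3%.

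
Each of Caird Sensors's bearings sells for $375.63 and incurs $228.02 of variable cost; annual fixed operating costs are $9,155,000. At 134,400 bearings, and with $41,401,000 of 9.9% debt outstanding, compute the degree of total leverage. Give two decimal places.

Contribution at this volume is 134,400 × $147.61 = $19,838,784.00.
EBIT = $19,838,784.00 − $9,155,000 = $10,683,784.00. Interest = $4,098,699.00, so EBIT − I = $6,585,085.00.
DCL = contribution ÷ (EBIT − I) = $19,838,784.00 ÷ $6,585,085.00 = 3.0127.

3.01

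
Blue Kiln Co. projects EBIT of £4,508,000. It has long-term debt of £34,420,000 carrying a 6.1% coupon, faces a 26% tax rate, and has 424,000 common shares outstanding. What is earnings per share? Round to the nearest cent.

£4.20

Pre-tax income = £4,508,000 − £2,099,620.00 = £2,408,380.00.
Net income = £2,408,380.00 × (1 − 0.26) = £1,782,201.20.
Per share: £1,782,201.20 / 424,000 shares = £4.20.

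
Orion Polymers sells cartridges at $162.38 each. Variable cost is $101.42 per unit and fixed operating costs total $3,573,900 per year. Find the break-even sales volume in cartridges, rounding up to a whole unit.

58,627 cartridges

Contribution margin per unit = $162.38 − $101.42 = $60.96.
Break-even Q = $3,573,900 / $60.96 = 58,626.97 → 58,627 cartridges.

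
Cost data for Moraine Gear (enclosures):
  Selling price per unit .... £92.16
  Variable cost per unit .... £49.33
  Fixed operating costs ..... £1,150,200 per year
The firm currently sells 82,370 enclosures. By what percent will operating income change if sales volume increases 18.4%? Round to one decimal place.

+27.3%

Contribution at this volume is 82,370 × £42.83 = £3,527,907.10.
Subtracting fixed costs: EBIT = £3,527,907.10 − £1,150,200 = £2,377,707.10.
DOL = contribution ÷ EBIT = £3,527,907.10 ÷ £2,377,707.10 = 1.4837.
Operating income changes by 1.4837 × +18.4% = +27.3%.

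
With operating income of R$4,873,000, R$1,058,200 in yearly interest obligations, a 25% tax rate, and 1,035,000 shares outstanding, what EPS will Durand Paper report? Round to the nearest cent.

R$2.76

Pre-tax income = R$4,873,000 − R$1,058,200.00 = R$3,814,800.00.
After tax at 25%: net income = R$3,814,800.00 × 0.75 = R$2,861,100.00.
Per share: R$2,861,100.00 / 1,035,000 shares = R$2.76.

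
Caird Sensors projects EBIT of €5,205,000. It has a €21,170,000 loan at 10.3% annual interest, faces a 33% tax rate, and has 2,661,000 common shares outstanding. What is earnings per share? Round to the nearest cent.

€0.76

Pre-tax income = €5,205,000 − €2,180,510.00 = €3,024,490.00.
After tax at 33%: net income = €3,024,490.00 × 0.67 = €2,026,408.30.
EPS = €2,026,408.30 ÷ 2,661,000 = €0.76.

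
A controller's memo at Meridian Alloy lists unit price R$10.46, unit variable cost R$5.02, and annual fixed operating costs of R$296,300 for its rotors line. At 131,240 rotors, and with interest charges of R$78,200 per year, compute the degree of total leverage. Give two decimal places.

Contribution at this volume is 131,240 × R$5.44 = R$713,945.60.
Operating income = contribution − fixed costs = R$713,945.60 − R$296,300 = R$417,645.60. Interest = R$78,200.00.
DOL = R$713,945.60 ÷ R$417,645.60 = 1.7095; DFL = R$417,645.60 ÷ R$339,445.60 = 1.2304.
DCL = DOL × DFL = 1.7095 × 1.2304 = 2.1034.

2.10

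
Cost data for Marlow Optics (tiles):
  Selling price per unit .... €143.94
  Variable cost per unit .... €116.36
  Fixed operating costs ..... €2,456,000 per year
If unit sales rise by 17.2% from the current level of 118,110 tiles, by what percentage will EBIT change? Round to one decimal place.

+69.9%

Total contribution margin = 118,110 × €27.58 = €3,257,473.80.
EBIT = €3,257,473.80 − €2,456,000 = €801,473.80.
Degree of operating leverage = €3,257,473.80 / €801,473.80 = 4.0644.
So EBIT moves 4.0644 × (+17.2%) = +69.9%.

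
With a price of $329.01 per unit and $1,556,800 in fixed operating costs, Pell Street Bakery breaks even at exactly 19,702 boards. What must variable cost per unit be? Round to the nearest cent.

$249.99

Contribution per unit must be FC / Q = $1,556,800 / 19,702 = $79.0174.
Hence VC = price − CM = $329.01 − $79.0174 = $249.99.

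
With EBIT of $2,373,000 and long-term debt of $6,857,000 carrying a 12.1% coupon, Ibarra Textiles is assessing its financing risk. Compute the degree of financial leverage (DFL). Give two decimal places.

1.54

Annual interest charges come to $829,697.00.
Degree of financial leverage = EBIT / (EBIT − interest) = $2,373,000 / $1,543,303.00 = 1.5376.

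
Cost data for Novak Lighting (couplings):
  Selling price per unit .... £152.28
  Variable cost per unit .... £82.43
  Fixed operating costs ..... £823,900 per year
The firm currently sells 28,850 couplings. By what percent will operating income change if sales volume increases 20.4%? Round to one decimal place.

+34.5%

At 28,850 units, contribution = 28,850 × £69.85 = £2,015,172.50.
Subtracting fixed costs: EBIT = £2,015,172.50 − £823,900 = £1,191,272.50.
Degree of operating leverage = £2,015,172.50 / £1,191,272.50 = 1.6916.
Operating income changes by 1.6916 × +20.4% = +34.5%.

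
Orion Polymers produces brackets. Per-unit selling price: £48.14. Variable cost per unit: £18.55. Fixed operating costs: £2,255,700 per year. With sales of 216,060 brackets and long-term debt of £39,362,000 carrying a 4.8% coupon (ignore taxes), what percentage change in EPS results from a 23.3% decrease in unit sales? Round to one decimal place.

Contribution at this volume is 216,060 × £29.59 = £6,393,215.40.
Operating income = contribution − fixed costs = £6,393,215.40 − £2,255,700 = £4,137,515.40.
Interest = £1,889,376.00, so EBIT − I = £2,248,139.40.
Degree of combined leverage = contribution ÷ (EBIT − I) = £6,393,215.40 ÷ £2,248,139.40 = 2.8438.
%ΔEPS = DCL × %ΔSales = 2.8438 × -23.3% = -66.3%.

-66.3%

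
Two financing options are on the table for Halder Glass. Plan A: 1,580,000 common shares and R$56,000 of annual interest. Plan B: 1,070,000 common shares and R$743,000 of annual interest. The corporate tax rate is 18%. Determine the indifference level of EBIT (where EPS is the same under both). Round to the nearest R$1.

At indifference, (EBIT − 56,000)(1 − t)/1,580,000 = (EBIT − 743,000)(1 − t)/1,070,000.
The (1 − t) factor cancels: (EBIT − 56,000) × 1,070,000 = (EBIT − 743,000) × 1,580,000.
Solving, EBIT = (743,000·1,580,000 − 56,000·1,070,000) / (1,580,000 − 1,070,000) = 1,114,020,000,000 / 510,000 = 2,184,352.94.

R$2,184,353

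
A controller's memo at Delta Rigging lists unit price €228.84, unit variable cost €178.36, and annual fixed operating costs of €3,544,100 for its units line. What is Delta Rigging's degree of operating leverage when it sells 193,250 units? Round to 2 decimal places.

1.57

At 193,250 units, contribution = 193,250 × €50.48 = €9,755,260.00.
Subtracting fixed costs: EBIT = €9,755,260.00 − €3,544,100 = €6,211,160.00.
DOL = contribution ÷ EBIT = €9,755,260.00 ÷ €6,211,160.00 = 1.5706.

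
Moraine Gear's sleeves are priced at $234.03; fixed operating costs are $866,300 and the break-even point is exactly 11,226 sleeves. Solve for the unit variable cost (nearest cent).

$156.86

At break-even, FC = Q × (P − VC), so P − VC = $866,300 ÷ 11,226 = $77.1691.
Hence VC = price − CM = $234.03 − $77.1691 = $156.86.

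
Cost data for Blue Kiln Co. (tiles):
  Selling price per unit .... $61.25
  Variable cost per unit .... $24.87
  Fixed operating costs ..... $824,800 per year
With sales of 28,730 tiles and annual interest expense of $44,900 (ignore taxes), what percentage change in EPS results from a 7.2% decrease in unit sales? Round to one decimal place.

Total contribution margin = 28,730 × $36.38 = $1,045,197.40.
Operating income = contribution − fixed costs = $1,045,197.40 − $824,800 = $220,397.40.
After interest of $44,900.00, pre-tax earnings = $175,497.40.
Degree of combined leverage = contribution ÷ (EBIT − I) = $1,045,197.40 ÷ $175,497.40 = 5.9556.
EPS therefore changes by 5.9556 × (-7.2%) = -42.9%.

-42.9%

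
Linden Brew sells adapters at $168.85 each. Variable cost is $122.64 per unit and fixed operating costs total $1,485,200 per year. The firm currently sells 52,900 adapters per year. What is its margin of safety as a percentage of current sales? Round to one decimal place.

Each unit contributes $168.85 − $122.64 = $46.21. Break-even units = $1,485,200 ÷ $46.21 = 32,140.23; break-even revenue = 32,140.23 × $168.85 = $5,426,877.73.
Actual sales revenue = 52,900 × $168.85 = $8,932,165.00.
Margin of safety = ($8,932,165.00 − $5,426,877.73) ÷ $8,932,165.00 = 39.2%.

39.2%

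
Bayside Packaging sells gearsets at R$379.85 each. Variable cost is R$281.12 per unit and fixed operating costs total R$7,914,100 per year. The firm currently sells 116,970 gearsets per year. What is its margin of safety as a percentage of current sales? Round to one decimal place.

Each unit contributes R$379.85 − R$281.12 = R$98.73. Break-even units = R$7,914,100 ÷ R$98.73 = 80,159.02; break-even revenue = 80,159.02 × R$379.85 = R$30,448,403.58.
Current sales = 116,970 × R$379.85 = R$44,431,054.50.
Margin of safety = (R$44,431,054.50 − R$30,448,403.58) ÷ R$44,431,054.50 = 31.5%.

31.5%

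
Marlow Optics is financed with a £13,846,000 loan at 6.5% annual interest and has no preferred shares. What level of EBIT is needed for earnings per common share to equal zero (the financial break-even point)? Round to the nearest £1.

Annual interest = 6.5% × £13,846,000 = £899,990.00.
With no preferred dividends, EPS = 0 when EBIT exactly covers interest, so the financial break-even EBIT is £899,990.00.

£899,990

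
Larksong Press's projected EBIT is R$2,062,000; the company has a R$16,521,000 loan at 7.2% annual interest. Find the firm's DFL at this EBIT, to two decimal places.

2.36

Annual interest charges come to R$1,189,512.00.
Degree of financial leverage = EBIT / (EBIT − interest) = R$2,062,000 / R$872,488.00 = 2.3634.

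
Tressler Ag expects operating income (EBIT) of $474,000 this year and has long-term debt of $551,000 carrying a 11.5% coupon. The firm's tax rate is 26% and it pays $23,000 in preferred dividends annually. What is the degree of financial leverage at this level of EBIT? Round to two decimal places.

Interest = $63,365.00.
Pre-tax preferred-dividend burden = $23,000 ÷ (1 − 0.26) = $31,081.08.
DFL = EBIT ÷ [EBIT − I − D_p/(1−t)] = $474,000 ÷ [$474,000 − $63,365.00 − $31,081.08] = $474,000 ÷ $379,553.92 = 1.2488.

1.25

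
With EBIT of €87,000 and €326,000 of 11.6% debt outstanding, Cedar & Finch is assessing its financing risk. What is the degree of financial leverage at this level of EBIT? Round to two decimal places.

1.77

Interest = €37,816.00.
DFL = EBIT ÷ (EBIT − I) = €87,000 ÷ (€87,000 − €37,816.00) = €87,000 ÷ €49,184.00 = 1.7689.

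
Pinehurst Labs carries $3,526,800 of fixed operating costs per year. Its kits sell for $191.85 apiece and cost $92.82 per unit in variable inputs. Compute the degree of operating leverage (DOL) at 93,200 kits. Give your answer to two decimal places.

Contribution at this volume is 93,200 × $99.03 = $9,229,596.00.
Subtracting fixed costs: EBIT = $9,229,596.00 − $3,526,800 = $5,702,796.00.
DOL = contribution ÷ EBIT = $9,229,596.00 ÷ $5,702,796.00 = 1.6184.

1.62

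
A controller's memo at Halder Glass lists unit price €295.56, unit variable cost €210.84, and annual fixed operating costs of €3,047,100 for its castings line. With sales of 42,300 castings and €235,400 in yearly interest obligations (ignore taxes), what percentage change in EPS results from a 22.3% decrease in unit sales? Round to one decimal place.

At 42,300 units, contribution = 42,300 × €84.72 = €3,583,656.00.
Operating income = contribution − fixed costs = €3,583,656.00 − €3,047,100 = €536,556.00.
After interest of €235,400.00, pre-tax earnings = €301,156.00.
DCL = total CM / (EBIT − I) = €3,583,656.00 / €301,156.00 = 11.8997.
EPS therefore changes by 11.8997 × (-22.3%) = -265.4%.

-265.4%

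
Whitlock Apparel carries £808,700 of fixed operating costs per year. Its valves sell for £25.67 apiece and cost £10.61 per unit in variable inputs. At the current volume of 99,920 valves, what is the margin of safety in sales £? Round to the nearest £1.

£1,186,505

Each unit contributes £25.67 − £10.61 = £15.06. Break-even units = £808,700 ÷ £15.06 = 53,698.54; break-even revenue = 53,698.54 × £25.67 = £1,378,441.50.
Actual sales revenue = 99,920 × £25.67 = £2,564,946.40.
Margin of safety = £2,564,946.40 − £1,378,441.50 = £1,186,505.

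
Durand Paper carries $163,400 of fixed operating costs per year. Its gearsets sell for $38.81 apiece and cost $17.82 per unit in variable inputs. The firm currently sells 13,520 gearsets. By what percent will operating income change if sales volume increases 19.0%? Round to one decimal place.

+44.8%

At 13,520 units, contribution = 13,520 × $20.99 = $283,784.80.
Subtracting fixed costs: EBIT = $283,784.80 − $163,400 = $120,384.80.
DOL = contribution ÷ EBIT = $283,784.80 ÷ $120,384.80 = 2.3573.
%ΔEBIT = DOL × %ΔSales = 2.3573 × +19.0% = +44.8%.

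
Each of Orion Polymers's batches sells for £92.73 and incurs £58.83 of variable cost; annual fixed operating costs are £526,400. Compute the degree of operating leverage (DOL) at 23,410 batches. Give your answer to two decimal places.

At 23,410 units, contribution = 23,410 × £33.90 = £793,599.00.
EBIT = £793,599.00 − £526,400 = £267,199.00.
So DOL = total CM / EBIT = £793,599.00 / £267,199.00 = 2.9701.

2.97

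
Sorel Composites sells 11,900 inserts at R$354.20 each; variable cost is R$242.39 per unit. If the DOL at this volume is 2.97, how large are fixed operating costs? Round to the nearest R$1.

R$882,546

Total contribution margin = 11,900 × R$111.81 = R$1,330,539.00.
Since DOL = CM ÷ EBIT, EBIT = R$1,330,539.00 ÷ 2.97 = R$447,992.93.
Fixed costs = CM − EBIT = R$1,330,539.00 − R$447,992.93 = R$882,546.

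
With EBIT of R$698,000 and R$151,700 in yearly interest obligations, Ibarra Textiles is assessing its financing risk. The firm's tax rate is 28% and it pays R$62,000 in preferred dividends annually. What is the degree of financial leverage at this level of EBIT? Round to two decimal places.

Annual interest charges come to R$151,700.00.
Preferred dividends grossed up pre-tax: R$62,000 / (1 − 0.28) = R$86,111.11.
DFL = EBIT ÷ [EBIT − I − D_p/(1−t)] = R$698,000 ÷ [R$698,000 − R$151,700.00 − R$86,111.11] = R$698,000 ÷ R$460,188.89 = 1.5168.

1.52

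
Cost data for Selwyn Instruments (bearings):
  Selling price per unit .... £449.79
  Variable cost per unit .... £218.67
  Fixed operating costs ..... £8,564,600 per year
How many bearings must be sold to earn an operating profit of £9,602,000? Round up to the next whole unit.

Each unit contributes £449.79 − £218.67 = £231.12.
Need Q such that Q × £231.12 − £8,564,600 = £9,602,000, i.e. Q = £18,166,600 / £231.12 = 78,602.46 → 78,603.

78,603 bearings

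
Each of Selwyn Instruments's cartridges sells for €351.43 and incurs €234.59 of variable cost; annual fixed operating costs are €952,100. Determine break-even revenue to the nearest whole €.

Contribution margin per unit = €351.43 − €234.59 = €116.84, a CM ratio of €116.84 ÷ €351.43 = 0.3325.
Break-even revenue = fixed costs × price ÷ CM = €952,100 × €351.43 ÷ €116.84 = €2,863,715.

€2,863,715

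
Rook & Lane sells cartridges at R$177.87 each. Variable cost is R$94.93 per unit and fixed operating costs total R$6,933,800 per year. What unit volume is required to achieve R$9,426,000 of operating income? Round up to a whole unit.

Contribution margin per unit = R$177.87 − R$94.93 = R$82.94.
Units = (FC + target) / CM = (R$6,933,800 + R$9,426,000) / R$82.94 = 197,248.61, so 197,249 cartridges.

197,249 cartridges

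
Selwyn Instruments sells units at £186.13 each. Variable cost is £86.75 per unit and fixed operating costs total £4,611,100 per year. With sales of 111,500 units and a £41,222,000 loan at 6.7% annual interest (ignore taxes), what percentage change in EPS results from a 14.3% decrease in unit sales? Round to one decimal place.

Total contribution margin = 111,500 × £99.38 = £11,080,870.00.
Operating income = contribution − fixed costs = £11,080,870.00 − £4,611,100 = £6,469,770.00.
Interest = £2,761,874.00, so EBIT − I = £3,707,896.00.
Degree of combined leverage = contribution ÷ (EBIT − I) = £11,080,870.00 ÷ £3,707,896.00 = 2.9885.
%ΔEPS = DCL × %ΔSales = 2.9885 × -14.3% = -42.7%.

-42.7%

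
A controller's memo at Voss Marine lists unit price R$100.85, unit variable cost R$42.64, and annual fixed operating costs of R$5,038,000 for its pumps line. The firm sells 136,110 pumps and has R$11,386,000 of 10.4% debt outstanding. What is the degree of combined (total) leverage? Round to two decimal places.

4.66

At 136,110 units, contribution = 136,110 × R$58.21 = R$7,922,963.10.
EBIT = R$7,922,963.10 − R$5,038,000 = R$2,884,963.10. Interest = R$1,184,144.00.
DOL = R$7,922,963.10 ÷ R$2,884,963.10 = 2.7463; DFL = R$2,884,963.10 ÷ R$1,700,819.10 = 1.6962.
Combined leverage = 2.7463 × 1.6962 = 4.6583.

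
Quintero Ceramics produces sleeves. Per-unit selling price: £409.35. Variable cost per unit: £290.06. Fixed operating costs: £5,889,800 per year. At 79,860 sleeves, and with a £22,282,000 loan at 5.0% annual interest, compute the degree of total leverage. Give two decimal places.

3.78

Contribution at this volume is 79,860 × £119.29 = £9,526,499.40.
EBIT = £9,526,499.40 − £5,889,800 = £3,636,699.40. Interest = £1,114,100.00, so EBIT − I = £2,522,599.40.
Degree of total leverage = total CM / (EBIT − interest) = £9,526,499.40 / £2,522,599.40 = 3.7765.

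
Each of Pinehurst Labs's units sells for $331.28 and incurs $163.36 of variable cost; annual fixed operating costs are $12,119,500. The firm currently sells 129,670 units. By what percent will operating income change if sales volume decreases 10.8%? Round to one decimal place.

Total contribution margin = 129,670 × $167.92 = $21,774,186.40.
Operating income = contribution − fixed costs = $21,774,186.40 − $12,119,500 = $9,654,686.40.
So DOL = total CM / EBIT = $21,774,186.40 / $9,654,686.40 = 2.2553.
Operating income changes by 2.2553 × -10.8% = -24.4%.

-24.4%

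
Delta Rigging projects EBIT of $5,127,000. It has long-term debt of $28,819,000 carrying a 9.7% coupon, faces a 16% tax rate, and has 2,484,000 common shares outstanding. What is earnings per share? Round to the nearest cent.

$0.79

Pre-tax income = $5,127,000 − $2,795,443.00 = $2,331,557.00.
Net income = $2,331,557.00 × (1 − 0.16) = $1,958,507.88.
EPS = $1,958,507.88 ÷ 2,484,000 = $0.79.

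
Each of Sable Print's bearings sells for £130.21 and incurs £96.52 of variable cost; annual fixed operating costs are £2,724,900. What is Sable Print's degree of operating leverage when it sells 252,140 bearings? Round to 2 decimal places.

Contribution at this volume is 252,140 × £33.69 = £8,494,596.60.
Subtracting fixed costs: EBIT = £8,494,596.60 − £2,724,900 = £5,769,696.60.
DOL = contribution ÷ EBIT = £8,494,596.60 ÷ £5,769,696.60 = 1.4723.

1.47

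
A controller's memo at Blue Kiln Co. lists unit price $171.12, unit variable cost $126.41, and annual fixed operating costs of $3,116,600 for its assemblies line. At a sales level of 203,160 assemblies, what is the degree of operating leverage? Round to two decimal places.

1.52

Contribution at this volume is 203,160 × $44.71 = $9,083,283.60.
EBIT = $9,083,283.60 − $3,116,600 = $5,966,683.60.
So DOL = total CM / EBIT = $9,083,283.60 / $5,966,683.60 = 1.5223.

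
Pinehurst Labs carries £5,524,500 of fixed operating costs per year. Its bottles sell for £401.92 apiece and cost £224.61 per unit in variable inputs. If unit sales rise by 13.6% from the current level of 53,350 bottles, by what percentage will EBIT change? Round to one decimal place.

+32.7%

Total contribution margin = 53,350 × £177.31 = £9,459,488.50.
EBIT = £9,459,488.50 − £5,524,500 = £3,934,988.50.
Degree of operating leverage = £9,459,488.50 / £3,934,988.50 = 2.4039.
So EBIT moves 2.4039 × (+13.6%) = +32.7%.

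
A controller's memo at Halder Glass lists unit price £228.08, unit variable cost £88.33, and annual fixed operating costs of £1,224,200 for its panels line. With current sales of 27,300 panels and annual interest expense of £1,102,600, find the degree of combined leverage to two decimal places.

2.56

Total contribution margin = 27,300 × £139.75 = £3,815,175.00.
Subtracting fixed costs: EBIT = £3,815,175.00 − £1,224,200 = £2,590,975.00. Interest = £1,102,600.00, so EBIT − I = £1,488,375.00.
Degree of total leverage = total CM / (EBIT − interest) = £3,815,175.00 / £1,488,375.00 = 2.5633.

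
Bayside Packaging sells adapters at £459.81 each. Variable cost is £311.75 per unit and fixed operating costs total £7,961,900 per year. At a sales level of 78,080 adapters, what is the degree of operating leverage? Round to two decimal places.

At 78,080 units, contribution = 78,080 × £148.06 = £11,560,524.80.
Operating income = contribution − fixed costs = £11,560,524.80 − £7,961,900 = £3,598,624.80.
DOL = contribution ÷ EBIT = £11,560,524.80 ÷ £3,598,624.80 = 3.2125.

3.21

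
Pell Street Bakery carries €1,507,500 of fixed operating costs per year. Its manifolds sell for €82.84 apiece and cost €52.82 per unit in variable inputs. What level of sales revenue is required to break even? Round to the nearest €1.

€4,159,937

Contribution margin per unit = €82.84 − €52.82 = €30.02, a CM ratio of €30.02 ÷ €82.84 = 0.3624.
Break-even revenue = fixed costs × price ÷ CM = €1,507,500 × €82.84 ÷ €30.02 = €4,159,937.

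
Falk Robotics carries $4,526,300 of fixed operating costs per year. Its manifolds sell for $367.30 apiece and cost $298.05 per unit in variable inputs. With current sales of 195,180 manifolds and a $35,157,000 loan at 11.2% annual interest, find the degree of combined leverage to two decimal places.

Total contribution margin = 195,180 × $69.25 = $13,516,215.00.
Subtracting fixed costs: EBIT = $13,516,215.00 − $4,526,300 = $8,989,915.00. Interest = $3,937,584.00.
DOL = $13,516,215.00 ÷ $8,989,915.00 = 1.5035; DFL = $8,989,915.00 ÷ $5,052,331.00 = 1.7794.
DCL = DOL × DFL = 1.5035 × 1.7794 = 2.6753.

2.68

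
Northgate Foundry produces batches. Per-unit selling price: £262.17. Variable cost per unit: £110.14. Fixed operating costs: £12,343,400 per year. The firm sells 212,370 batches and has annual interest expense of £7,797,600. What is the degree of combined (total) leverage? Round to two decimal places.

At 212,370 units, contribution = 212,370 × £152.03 = £32,286,611.10.
Operating income = contribution − fixed costs = £32,286,611.10 − £12,343,400 = £19,943,211.10. Interest = £7,797,600.00.
DOL = £32,286,611.10 ÷ £19,943,211.10 = 1.6189; DFL = £19,943,211.10 ÷ £12,145,611.10 = 1.6420.
DCL = DOL × DFL = 1.6189 × 1.6420 = 2.6582.

2.66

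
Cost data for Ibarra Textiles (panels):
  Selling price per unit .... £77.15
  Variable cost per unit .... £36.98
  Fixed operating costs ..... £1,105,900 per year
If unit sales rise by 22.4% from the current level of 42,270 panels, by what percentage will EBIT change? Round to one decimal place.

+64.2%

At 42,270 units, contribution = 42,270 × £40.17 = £1,697,985.90.
Operating income = contribution − fixed costs = £1,697,985.90 − £1,105,900 = £592,085.90.
So DOL = total CM / EBIT = £1,697,985.90 / £592,085.90 = 2.8678.
So EBIT moves 2.8678 × (+22.4%) = +64.2%.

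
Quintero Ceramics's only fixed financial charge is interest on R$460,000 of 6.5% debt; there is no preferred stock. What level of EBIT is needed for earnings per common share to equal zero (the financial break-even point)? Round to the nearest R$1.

R$29,900

Annual interest = 6.5% × R$460,000 = R$29,900.00.
Without preferred stock the financial break-even is simply EBIT = interest = R$29,900.00.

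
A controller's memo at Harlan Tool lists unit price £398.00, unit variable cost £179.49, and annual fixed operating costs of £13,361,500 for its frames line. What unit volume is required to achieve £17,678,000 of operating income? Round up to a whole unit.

Unit CM = price − variable cost = £398.00 − £179.49 = £218.51.
Required volume = (fixed costs + target profit) ÷ CM = (£13,361,500 + £17,678,000) ÷ £218.51 = 142,050.71, so 142,051 frames.

142,051 frames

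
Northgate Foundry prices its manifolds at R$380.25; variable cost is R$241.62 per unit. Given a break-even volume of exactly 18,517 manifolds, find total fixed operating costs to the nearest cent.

Contribution margin per unit = R$380.25 − R$241.62 = R$138.63.
Fixed costs = break-even units × CM = 18,517 × R$138.63 = R$2,567,011.71.

R$2,567,011.71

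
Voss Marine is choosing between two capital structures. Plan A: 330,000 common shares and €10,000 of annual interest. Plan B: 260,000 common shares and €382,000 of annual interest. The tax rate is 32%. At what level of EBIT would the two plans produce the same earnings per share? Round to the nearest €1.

€1,763,714

At indifference, (EBIT − 10,000)(1 − t)/330,000 = (EBIT − 382,000)(1 − t)/260,000.
The (1 − t) factor cancels: (EBIT − 10,000) × 260,000 = (EBIT − 382,000) × 330,000.
EBIT × (330,000 − 260,000) = 382,000 × 330,000 − 10,000 × 260,000 = 123,460,000,000, so EBIT = 123,460,000,000 ÷ 70,000 = 1,763,714.29.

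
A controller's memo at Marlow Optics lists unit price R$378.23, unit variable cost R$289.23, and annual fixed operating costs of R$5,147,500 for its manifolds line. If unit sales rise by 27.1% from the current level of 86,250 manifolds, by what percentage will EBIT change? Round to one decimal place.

+82.3%

Total contribution margin = 86,250 × R$89.00 = R$7,676,250.00.
Subtracting fixed costs: EBIT = R$7,676,250.00 − R$5,147,500 = R$2,528,750.00.
Degree of operating leverage = R$7,676,250.00 / R$2,528,750.00 = 3.0356.
Operating income changes by 3.0356 × +27.1% = +82.3%.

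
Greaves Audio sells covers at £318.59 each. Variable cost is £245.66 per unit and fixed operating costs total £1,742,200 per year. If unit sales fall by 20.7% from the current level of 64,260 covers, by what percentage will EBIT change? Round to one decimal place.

At 64,260 units, contribution = 64,260 × £72.93 = £4,686,481.80.
Operating income = contribution − fixed costs = £4,686,481.80 − £1,742,200 = £2,944,281.80.
Degree of operating leverage = £4,686,481.80 / £2,944,281.80 = 1.5917.
So EBIT moves 1.5917 × (-20.7%) = -32.9%.

-32.9%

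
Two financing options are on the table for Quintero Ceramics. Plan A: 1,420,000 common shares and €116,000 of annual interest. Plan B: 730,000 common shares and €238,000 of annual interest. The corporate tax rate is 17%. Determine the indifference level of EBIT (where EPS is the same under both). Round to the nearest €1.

€367,072

Set EPS_A = EPS_B: (EBIT − €116,000)(1 − 0.17) ÷ 1,420,000 = (EBIT − €238,000)(1 − 0.17) ÷ 730,000.
The (1 − t) factor cancels: (EBIT − 116,000) × 730,000 = (EBIT − 238,000) × 1,420,000.
EBIT × (1,420,000 − 730,000) = 238,000 × 1,420,000 − 116,000 × 730,000 = 253,280,000,000, so EBIT = 253,280,000,000 ÷ 690,000 = 367,072.46.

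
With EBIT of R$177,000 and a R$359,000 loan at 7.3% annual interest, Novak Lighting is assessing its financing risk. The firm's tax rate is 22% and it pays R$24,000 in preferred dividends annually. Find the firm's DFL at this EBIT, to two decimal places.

Interest = R$26,207.00.
Pre-tax preferred-dividend burden = R$24,000 ÷ (1 − 0.22) = R$30,769.23.
DFL = EBIT ÷ [EBIT − I − D_p/(1−t)] = R$177,000 ÷ [R$177,000 − R$26,207.00 − R$30,769.23] = R$177,000 ÷ R$120,023.77 = 1.4747.

1.47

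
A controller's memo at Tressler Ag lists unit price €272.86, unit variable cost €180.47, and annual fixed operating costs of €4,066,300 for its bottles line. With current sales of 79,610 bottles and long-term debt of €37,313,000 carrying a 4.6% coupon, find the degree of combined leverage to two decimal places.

Contribution at this volume is 79,610 × €92.39 = €7,355,167.90.
EBIT = €7,355,167.90 − €4,066,300 = €3,288,867.90. Interest = €1,716,398.00, so EBIT − I = €1,572,469.90.
DCL = contribution ÷ (EBIT − I) = €7,355,167.90 ÷ €1,572,469.90 = 4.6775.

4.68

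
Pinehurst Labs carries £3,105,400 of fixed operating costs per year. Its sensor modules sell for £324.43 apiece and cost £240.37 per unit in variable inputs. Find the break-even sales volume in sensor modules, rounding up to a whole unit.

36,943 sensor modules

Contribution margin per unit = £324.43 − £240.37 = £84.06.
Units to break even: £3,105,400 ÷ £84.06 = 36,942.66, rounded up to 36,943.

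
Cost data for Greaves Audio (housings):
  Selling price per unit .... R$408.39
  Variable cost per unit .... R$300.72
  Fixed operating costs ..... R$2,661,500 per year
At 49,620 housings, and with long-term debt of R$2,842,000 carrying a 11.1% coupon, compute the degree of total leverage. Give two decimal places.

2.26

Contribution at this volume is 49,620 × R$107.67 = R$5,342,585.40.
Subtracting fixed costs: EBIT = R$5,342,585.40 − R$2,661,500 = R$2,681,085.40. Interest = R$315,462.00, so EBIT − I = R$2,365,623.40.
Degree of total leverage = total CM / (EBIT − interest) = R$5,342,585.40 / R$2,365,623.40 = 2.2584.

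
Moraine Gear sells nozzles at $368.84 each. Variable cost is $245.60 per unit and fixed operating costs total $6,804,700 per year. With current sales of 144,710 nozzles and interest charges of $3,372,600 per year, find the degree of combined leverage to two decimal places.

2.33

Contribution at this volume is 144,710 × $123.24 = $17,834,060.40.
Subtracting fixed costs: EBIT = $17,834,060.40 − $6,804,700 = $11,029,360.40. Interest = $3,372,600.00, so EBIT − I = $7,656,760.40.
DCL = contribution ÷ (EBIT − I) = $17,834,060.40 ÷ $7,656,760.40 = 2.3292.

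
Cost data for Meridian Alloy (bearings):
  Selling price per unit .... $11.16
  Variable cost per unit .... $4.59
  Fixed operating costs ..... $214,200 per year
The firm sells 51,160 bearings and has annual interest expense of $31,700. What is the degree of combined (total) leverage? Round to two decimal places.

3.73

At 51,160 units, contribution = 51,160 × $6.57 = $336,121.20.
Subtracting fixed costs: EBIT = $336,121.20 − $214,200 = $121,921.20. Interest = $31,700.00, so EBIT − I = $90,221.20.
Degree of total leverage = total CM / (EBIT − interest) = $336,121.20 / $90,221.20 = 3.7255.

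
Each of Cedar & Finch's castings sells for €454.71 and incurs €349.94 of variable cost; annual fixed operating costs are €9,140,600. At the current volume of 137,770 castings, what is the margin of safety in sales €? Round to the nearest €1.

€22,974,477

Each unit contributes €454.71 − €349.94 = €104.77. Break-even units = €9,140,600 ÷ €104.77 = 87,244.44; break-even revenue = 87,244.44 × €454.71 = €39,670,919.40.
Actual sales revenue = 137,770 × €454.71 = €62,645,396.70.
Margin of safety = €62,645,396.70 − €39,670,919.40 = €22,974,477.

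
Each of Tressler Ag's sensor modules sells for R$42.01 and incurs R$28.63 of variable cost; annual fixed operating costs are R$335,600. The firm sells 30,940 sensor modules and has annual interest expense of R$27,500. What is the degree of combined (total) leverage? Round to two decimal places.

Total contribution margin = 30,940 × R$13.38 = R$413,977.20.
Operating income = contribution − fixed costs = R$413,977.20 − R$335,600 = R$78,377.20. Interest = R$27,500.00, so EBIT − I = R$50,877.20.
Degree of total leverage = total CM / (EBIT − interest) = R$413,977.20 / R$50,877.20 = 8.1368.

8.14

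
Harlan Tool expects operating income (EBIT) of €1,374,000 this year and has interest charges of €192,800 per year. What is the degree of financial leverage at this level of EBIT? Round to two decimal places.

Interest = €192,800.00.
Degree of financial leverage = EBIT / (EBIT − interest) = €1,374,000 / €1,181,200.00 = 1.1632.

1.16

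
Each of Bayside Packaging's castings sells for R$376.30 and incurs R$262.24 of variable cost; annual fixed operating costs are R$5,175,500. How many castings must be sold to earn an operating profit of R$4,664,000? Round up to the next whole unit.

86,267 castings

Each unit contributes R$376.30 − R$262.24 = R$114.06.
Units = (FC + target) / CM = (R$5,175,500 + R$4,664,000) / R$114.06 = 86,266.00, so 86,267 castings.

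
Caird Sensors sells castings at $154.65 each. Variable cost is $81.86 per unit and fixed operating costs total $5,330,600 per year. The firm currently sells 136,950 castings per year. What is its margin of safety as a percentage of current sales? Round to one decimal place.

46.5%

Contribution margin per unit = $154.65 − $81.86 = $72.79. Break-even units = $5,330,600 ÷ $72.79 = 73,232.59; break-even revenue = 73,232.59 × $154.65 = $11,325,419.56.
Current sales = 136,950 × $154.65 = $21,179,317.50.
Margin of safety = ($21,179,317.50 − $11,325,419.56) ÷ $21,179,317.50 = 46.5%.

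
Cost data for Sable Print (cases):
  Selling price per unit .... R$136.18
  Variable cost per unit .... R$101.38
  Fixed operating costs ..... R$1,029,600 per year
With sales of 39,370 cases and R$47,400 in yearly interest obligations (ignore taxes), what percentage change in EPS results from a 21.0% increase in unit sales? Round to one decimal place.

+98.2%

At 39,370 units, contribution = 39,370 × R$34.80 = R$1,370,076.00.
Operating income = contribution − fixed costs = R$1,370,076.00 − R$1,029,600 = R$340,476.00.
After interest of R$47,400.00, pre-tax earnings = R$293,076.00.
Degree of combined leverage = contribution ÷ (EBIT − I) = R$1,370,076.00 ÷ R$293,076.00 = 4.6748.
%ΔEPS = DCL × %ΔSales = 4.6748 × +21.0% = +98.2%.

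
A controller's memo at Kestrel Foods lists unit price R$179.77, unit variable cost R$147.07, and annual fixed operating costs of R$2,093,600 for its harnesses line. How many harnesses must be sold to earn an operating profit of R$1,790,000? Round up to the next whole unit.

Each unit contributes R$179.77 − R$147.07 = R$32.70.
Units = (FC + target) / CM = (R$2,093,600 + R$1,790,000) / R$32.70 = 118,764.53, so 118,765 harnesses.

118,765 harnesses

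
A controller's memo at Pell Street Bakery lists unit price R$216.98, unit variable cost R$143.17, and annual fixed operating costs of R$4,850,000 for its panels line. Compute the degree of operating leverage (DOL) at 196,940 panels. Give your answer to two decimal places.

1.50

Total contribution margin = 196,940 × R$73.81 = R$14,536,141.40.
Operating income = contribution − fixed costs = R$14,536,141.40 − R$4,850,000 = R$9,686,141.40.
DOL = contribution ÷ EBIT = R$14,536,141.40 ÷ R$9,686,141.40 = 1.5007.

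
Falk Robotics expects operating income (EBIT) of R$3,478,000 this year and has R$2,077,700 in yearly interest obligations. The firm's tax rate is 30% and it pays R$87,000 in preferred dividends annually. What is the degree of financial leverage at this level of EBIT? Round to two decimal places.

2.73

Annual interest charges come to R$2,077,700.00.
Pre-tax preferred-dividend burden = R$87,000 ÷ (1 − 0.30) = R$124,285.71.
DFL = EBIT ÷ [EBIT − I − D_p/(1−t)] = R$3,478,000 ÷ [R$3,478,000 − R$2,077,700.00 − R$124,285.71] = R$3,478,000 ÷ R$1,276,014.29 = 2.7257.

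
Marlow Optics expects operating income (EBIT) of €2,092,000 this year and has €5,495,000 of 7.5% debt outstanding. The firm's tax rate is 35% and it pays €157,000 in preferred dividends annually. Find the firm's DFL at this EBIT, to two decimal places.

Annual interest charges come to €412,125.00.
Preferred dividends grossed up pre-tax: €157,000 / (1 − 0.35) = €241,538.46.
DFL = EBIT ÷ [EBIT − I − D_p/(1−t)] = €2,092,000 ÷ [€2,092,000 − €412,125.00 − €241,538.46] = €2,092,000 ÷ €1,438,336.54 = 1.4545.

1.45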